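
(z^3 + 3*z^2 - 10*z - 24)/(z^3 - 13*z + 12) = (z + 2)/(z - 1)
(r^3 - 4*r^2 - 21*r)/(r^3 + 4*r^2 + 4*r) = (r^2 - 4*r - 21)/(r^2 + 4*r + 4)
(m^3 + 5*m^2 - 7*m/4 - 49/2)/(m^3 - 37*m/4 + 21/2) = (2*m + 7)/(2*m - 3)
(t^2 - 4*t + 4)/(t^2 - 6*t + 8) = (t - 2)/(t - 4)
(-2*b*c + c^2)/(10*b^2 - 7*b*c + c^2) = -c/(5*b - c)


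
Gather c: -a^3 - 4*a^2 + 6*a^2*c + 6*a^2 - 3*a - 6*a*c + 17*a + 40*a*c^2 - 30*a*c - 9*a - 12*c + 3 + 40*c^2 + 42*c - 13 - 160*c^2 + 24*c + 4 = -a^3 + 2*a^2 + 5*a + c^2*(40*a - 120) + c*(6*a^2 - 36*a + 54) - 6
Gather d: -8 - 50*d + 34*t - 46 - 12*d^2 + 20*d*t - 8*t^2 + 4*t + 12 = -12*d^2 + d*(20*t - 50) - 8*t^2 + 38*t - 42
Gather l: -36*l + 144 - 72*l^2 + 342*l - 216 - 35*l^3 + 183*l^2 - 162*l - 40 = -35*l^3 + 111*l^2 + 144*l - 112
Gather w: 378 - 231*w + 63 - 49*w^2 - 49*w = -49*w^2 - 280*w + 441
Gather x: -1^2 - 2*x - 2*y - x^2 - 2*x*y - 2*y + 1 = -x^2 + x*(-2*y - 2) - 4*y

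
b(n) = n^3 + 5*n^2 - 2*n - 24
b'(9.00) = 331.00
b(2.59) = 21.73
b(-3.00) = 0.00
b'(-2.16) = -9.60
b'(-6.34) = 55.19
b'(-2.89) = -5.84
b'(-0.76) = -7.87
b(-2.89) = -0.60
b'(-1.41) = -10.14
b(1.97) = -0.89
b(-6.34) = -65.18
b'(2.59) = 44.02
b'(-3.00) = -5.00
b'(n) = 3*n^2 + 10*n - 2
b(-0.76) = -20.03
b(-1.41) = -14.04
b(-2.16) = -6.43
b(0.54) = -23.46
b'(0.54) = 4.27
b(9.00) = 1092.00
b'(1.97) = 29.34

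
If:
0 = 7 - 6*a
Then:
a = 7/6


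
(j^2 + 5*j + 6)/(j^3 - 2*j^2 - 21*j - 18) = (j + 2)/(j^2 - 5*j - 6)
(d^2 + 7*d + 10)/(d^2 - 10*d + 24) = (d^2 + 7*d + 10)/(d^2 - 10*d + 24)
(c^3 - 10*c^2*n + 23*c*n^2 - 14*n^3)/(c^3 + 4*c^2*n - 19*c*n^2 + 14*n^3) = (c - 7*n)/(c + 7*n)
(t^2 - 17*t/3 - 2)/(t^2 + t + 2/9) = 3*(t - 6)/(3*t + 2)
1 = 1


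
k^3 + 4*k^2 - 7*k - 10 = (k - 2)*(k + 1)*(k + 5)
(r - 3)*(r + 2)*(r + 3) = r^3 + 2*r^2 - 9*r - 18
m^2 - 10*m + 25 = (m - 5)^2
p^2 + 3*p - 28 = (p - 4)*(p + 7)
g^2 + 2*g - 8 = (g - 2)*(g + 4)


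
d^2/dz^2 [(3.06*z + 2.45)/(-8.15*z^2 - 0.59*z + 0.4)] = (-(3.06*z + 2.45)*(16.3*z + 0.59)*(32.6*z + 1.18) + (149.634*z + 43.5458)*(8.15*z^2 + 0.59*z - 0.4))/(8.15*z^2 + 0.59*z - 0.4)^3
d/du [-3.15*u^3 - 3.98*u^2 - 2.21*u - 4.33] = -9.45*u^2 - 7.96*u - 2.21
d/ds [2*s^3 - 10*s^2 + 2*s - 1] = 6*s^2 - 20*s + 2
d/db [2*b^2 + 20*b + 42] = 4*b + 20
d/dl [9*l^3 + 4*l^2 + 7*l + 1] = 27*l^2 + 8*l + 7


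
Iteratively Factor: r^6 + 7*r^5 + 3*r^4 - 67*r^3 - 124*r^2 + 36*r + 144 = (r - 3)*(r^5 + 10*r^4 + 33*r^3 + 32*r^2 - 28*r - 48) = (r - 3)*(r + 2)*(r^4 + 8*r^3 + 17*r^2 - 2*r - 24) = (r - 3)*(r + 2)^2*(r^3 + 6*r^2 + 5*r - 12) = (r - 3)*(r - 1)*(r + 2)^2*(r^2 + 7*r + 12) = (r - 3)*(r - 1)*(r + 2)^2*(r + 3)*(r + 4)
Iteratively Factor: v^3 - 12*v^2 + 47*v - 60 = (v - 3)*(v^2 - 9*v + 20) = (v - 5)*(v - 3)*(v - 4)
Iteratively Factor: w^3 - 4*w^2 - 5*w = (w + 1)*(w^2 - 5*w) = (w - 5)*(w + 1)*(w)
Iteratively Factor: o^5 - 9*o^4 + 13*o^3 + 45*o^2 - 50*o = (o + 2)*(o^4 - 11*o^3 + 35*o^2 - 25*o) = (o - 5)*(o + 2)*(o^3 - 6*o^2 + 5*o) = (o - 5)*(o - 1)*(o + 2)*(o^2 - 5*o) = o*(o - 5)*(o - 1)*(o + 2)*(o - 5)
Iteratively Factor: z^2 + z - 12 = (z - 3)*(z + 4)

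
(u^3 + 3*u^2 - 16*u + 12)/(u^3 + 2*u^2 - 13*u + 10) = (u + 6)/(u + 5)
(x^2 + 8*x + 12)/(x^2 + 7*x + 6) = (x + 2)/(x + 1)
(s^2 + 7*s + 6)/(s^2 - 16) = (s^2 + 7*s + 6)/(s^2 - 16)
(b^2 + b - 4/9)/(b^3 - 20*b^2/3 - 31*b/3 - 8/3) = (-9*b^2 - 9*b + 4)/(3*(-3*b^3 + 20*b^2 + 31*b + 8))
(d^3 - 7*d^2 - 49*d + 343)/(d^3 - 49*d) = (d - 7)/d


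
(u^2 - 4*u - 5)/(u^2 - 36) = (u^2 - 4*u - 5)/(u^2 - 36)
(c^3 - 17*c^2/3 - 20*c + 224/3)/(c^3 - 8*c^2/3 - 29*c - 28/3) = (3*c - 8)/(3*c + 1)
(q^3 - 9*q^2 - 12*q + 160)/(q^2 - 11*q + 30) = (q^2 - 4*q - 32)/(q - 6)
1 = 1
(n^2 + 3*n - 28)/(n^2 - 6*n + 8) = (n + 7)/(n - 2)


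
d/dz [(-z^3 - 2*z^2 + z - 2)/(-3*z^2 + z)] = (3*z^4 - 2*z^3 + z^2 - 12*z + 2)/(z^2*(9*z^2 - 6*z + 1))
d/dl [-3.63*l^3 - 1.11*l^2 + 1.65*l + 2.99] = -10.89*l^2 - 2.22*l + 1.65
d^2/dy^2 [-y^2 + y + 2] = -2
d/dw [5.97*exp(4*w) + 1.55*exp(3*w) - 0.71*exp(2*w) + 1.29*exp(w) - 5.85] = (23.88*exp(3*w) + 4.65*exp(2*w) - 1.42*exp(w) + 1.29)*exp(w)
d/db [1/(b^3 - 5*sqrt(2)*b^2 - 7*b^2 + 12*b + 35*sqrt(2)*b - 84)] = (-3*b^2 + 14*b + 10*sqrt(2)*b - 35*sqrt(2) - 12)/(b^3 - 5*sqrt(2)*b^2 - 7*b^2 + 12*b + 35*sqrt(2)*b - 84)^2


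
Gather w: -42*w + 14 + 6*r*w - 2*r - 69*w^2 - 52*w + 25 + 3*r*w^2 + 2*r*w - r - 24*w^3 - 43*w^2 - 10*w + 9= -3*r - 24*w^3 + w^2*(3*r - 112) + w*(8*r - 104) + 48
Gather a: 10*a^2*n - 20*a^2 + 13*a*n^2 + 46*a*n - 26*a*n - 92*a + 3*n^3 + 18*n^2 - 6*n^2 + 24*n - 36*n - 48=a^2*(10*n - 20) + a*(13*n^2 + 20*n - 92) + 3*n^3 + 12*n^2 - 12*n - 48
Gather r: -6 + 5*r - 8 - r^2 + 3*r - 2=-r^2 + 8*r - 16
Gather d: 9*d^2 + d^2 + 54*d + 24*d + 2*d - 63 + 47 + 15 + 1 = 10*d^2 + 80*d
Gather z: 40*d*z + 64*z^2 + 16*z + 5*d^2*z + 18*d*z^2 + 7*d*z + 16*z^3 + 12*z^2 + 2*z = 16*z^3 + z^2*(18*d + 76) + z*(5*d^2 + 47*d + 18)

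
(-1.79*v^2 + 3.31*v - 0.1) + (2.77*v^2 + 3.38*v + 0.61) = 0.98*v^2 + 6.69*v + 0.51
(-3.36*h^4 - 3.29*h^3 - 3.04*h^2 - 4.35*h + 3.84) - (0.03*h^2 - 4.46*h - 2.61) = -3.36*h^4 - 3.29*h^3 - 3.07*h^2 + 0.11*h + 6.45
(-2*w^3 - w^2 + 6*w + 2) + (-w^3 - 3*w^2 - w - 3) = -3*w^3 - 4*w^2 + 5*w - 1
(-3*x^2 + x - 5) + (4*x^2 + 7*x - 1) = x^2 + 8*x - 6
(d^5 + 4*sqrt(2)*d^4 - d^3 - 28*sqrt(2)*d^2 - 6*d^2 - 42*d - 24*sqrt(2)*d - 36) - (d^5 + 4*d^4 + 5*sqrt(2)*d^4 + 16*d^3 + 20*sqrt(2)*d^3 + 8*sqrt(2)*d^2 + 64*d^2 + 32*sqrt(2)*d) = -4*d^4 - sqrt(2)*d^4 - 20*sqrt(2)*d^3 - 17*d^3 - 70*d^2 - 36*sqrt(2)*d^2 - 56*sqrt(2)*d - 42*d - 36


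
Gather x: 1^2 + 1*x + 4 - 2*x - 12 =-x - 7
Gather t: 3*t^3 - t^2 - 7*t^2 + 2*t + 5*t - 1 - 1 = 3*t^3 - 8*t^2 + 7*t - 2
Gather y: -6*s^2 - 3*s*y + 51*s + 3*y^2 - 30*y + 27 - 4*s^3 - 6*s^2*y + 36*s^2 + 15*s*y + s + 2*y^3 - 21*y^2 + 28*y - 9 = -4*s^3 + 30*s^2 + 52*s + 2*y^3 - 18*y^2 + y*(-6*s^2 + 12*s - 2) + 18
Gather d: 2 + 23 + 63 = 88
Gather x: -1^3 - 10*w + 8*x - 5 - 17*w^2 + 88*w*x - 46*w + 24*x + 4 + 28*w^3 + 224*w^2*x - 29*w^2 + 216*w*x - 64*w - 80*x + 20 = 28*w^3 - 46*w^2 - 120*w + x*(224*w^2 + 304*w - 48) + 18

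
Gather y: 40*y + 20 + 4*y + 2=44*y + 22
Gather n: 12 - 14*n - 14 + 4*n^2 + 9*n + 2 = 4*n^2 - 5*n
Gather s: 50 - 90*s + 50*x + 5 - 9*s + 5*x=-99*s + 55*x + 55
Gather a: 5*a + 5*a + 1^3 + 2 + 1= 10*a + 4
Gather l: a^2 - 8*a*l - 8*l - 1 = a^2 + l*(-8*a - 8) - 1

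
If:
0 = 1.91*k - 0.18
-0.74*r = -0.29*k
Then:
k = 0.09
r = 0.04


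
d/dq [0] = 0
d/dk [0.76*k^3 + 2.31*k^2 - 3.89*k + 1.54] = 2.28*k^2 + 4.62*k - 3.89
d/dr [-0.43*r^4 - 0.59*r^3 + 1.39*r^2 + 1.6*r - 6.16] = -1.72*r^3 - 1.77*r^2 + 2.78*r + 1.6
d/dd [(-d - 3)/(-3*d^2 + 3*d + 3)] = (d^2 - d - (d + 3)*(2*d - 1) - 1)/(3*(-d^2 + d + 1)^2)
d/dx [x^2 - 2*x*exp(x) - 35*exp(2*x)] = -2*x*exp(x) + 2*x - 70*exp(2*x) - 2*exp(x)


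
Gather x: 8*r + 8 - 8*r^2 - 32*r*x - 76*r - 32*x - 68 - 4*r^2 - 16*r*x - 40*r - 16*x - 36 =-12*r^2 - 108*r + x*(-48*r - 48) - 96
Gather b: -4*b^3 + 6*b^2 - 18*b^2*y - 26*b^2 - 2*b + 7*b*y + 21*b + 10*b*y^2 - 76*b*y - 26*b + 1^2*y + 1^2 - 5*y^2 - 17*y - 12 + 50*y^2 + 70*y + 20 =-4*b^3 + b^2*(-18*y - 20) + b*(10*y^2 - 69*y - 7) + 45*y^2 + 54*y + 9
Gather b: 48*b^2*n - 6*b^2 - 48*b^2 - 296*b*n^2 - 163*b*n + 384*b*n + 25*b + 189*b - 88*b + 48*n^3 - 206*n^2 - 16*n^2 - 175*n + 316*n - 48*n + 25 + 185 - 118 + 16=b^2*(48*n - 54) + b*(-296*n^2 + 221*n + 126) + 48*n^3 - 222*n^2 + 93*n + 108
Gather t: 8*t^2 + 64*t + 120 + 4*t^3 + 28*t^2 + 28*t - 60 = 4*t^3 + 36*t^2 + 92*t + 60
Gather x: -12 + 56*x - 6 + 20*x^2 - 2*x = 20*x^2 + 54*x - 18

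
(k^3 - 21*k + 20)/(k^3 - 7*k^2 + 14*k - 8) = (k + 5)/(k - 2)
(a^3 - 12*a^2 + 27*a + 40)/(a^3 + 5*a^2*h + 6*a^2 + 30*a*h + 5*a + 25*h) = (a^2 - 13*a + 40)/(a^2 + 5*a*h + 5*a + 25*h)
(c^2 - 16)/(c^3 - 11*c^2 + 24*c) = (c^2 - 16)/(c*(c^2 - 11*c + 24))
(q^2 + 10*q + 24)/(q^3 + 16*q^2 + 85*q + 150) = (q + 4)/(q^2 + 10*q + 25)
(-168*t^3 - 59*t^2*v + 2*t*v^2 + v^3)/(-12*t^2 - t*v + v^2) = (56*t^2 + t*v - v^2)/(4*t - v)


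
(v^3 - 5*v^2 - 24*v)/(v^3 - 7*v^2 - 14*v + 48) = v/(v - 2)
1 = 1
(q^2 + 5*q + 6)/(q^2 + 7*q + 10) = (q + 3)/(q + 5)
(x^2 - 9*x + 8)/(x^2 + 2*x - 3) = (x - 8)/(x + 3)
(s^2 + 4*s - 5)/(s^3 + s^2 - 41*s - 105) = (s - 1)/(s^2 - 4*s - 21)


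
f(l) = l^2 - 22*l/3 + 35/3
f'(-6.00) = -19.33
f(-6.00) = 91.67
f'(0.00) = -7.33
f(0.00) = 11.67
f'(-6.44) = -20.21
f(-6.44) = 100.37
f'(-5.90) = -19.13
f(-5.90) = 89.74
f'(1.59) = -4.15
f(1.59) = 2.53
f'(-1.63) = -10.59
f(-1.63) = 26.28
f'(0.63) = -6.07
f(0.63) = 7.44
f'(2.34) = -2.65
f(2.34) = -0.02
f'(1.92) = -3.49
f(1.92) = 1.27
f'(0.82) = -5.69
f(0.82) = 6.33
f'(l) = 2*l - 22/3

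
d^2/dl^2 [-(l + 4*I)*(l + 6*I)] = -2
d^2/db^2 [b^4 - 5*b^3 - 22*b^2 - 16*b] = 12*b^2 - 30*b - 44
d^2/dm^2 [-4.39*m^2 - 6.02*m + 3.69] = -8.78000000000000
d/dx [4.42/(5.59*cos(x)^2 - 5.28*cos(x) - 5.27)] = (49.4156*cos(x) - 23.3376)*sin(x)/(-5.59*cos(x)^2 + 5.28*cos(x) + 5.27)^2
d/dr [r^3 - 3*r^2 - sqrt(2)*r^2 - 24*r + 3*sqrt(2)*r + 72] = 3*r^2 - 6*r - 2*sqrt(2)*r - 24 + 3*sqrt(2)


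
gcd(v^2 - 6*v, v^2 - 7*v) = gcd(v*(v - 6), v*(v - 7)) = v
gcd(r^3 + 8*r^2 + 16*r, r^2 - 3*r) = r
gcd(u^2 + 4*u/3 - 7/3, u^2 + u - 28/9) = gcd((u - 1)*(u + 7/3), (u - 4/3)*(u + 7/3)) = u + 7/3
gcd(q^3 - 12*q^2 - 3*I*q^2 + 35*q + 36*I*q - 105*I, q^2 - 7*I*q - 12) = q - 3*I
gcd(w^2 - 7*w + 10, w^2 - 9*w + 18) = 1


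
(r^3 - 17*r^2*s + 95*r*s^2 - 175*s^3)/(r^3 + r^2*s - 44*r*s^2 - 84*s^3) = (r^2 - 10*r*s + 25*s^2)/(r^2 + 8*r*s + 12*s^2)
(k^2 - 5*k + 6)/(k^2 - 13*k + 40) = (k^2 - 5*k + 6)/(k^2 - 13*k + 40)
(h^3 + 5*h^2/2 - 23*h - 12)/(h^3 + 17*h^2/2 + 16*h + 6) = (h - 4)/(h + 2)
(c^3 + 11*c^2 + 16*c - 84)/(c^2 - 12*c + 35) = (c^3 + 11*c^2 + 16*c - 84)/(c^2 - 12*c + 35)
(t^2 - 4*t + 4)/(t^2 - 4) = (t - 2)/(t + 2)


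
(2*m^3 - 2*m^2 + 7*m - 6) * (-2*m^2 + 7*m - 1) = -4*m^5 + 18*m^4 - 30*m^3 + 63*m^2 - 49*m + 6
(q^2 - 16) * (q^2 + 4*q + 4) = q^4 + 4*q^3 - 12*q^2 - 64*q - 64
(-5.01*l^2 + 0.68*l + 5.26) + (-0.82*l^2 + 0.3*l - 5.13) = -5.83*l^2 + 0.98*l + 0.13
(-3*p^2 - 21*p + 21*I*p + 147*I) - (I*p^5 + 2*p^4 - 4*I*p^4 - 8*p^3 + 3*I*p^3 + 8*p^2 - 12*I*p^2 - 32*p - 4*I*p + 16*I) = -I*p^5 - 2*p^4 + 4*I*p^4 + 8*p^3 - 3*I*p^3 - 11*p^2 + 12*I*p^2 + 11*p + 25*I*p + 131*I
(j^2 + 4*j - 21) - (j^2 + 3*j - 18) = j - 3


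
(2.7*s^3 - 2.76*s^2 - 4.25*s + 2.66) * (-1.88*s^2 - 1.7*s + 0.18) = -5.076*s^5 + 0.5988*s^4 + 13.168*s^3 + 1.7274*s^2 - 5.287*s + 0.4788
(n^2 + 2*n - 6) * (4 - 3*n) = -3*n^3 - 2*n^2 + 26*n - 24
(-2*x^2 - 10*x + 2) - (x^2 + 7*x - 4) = -3*x^2 - 17*x + 6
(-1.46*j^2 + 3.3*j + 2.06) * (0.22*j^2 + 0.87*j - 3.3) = -0.3212*j^4 - 0.5442*j^3 + 8.1422*j^2 - 9.0978*j - 6.798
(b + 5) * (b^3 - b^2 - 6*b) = b^4 + 4*b^3 - 11*b^2 - 30*b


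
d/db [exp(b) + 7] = exp(b)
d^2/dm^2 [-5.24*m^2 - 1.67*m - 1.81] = -10.4800000000000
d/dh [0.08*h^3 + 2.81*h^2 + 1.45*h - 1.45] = 0.24*h^2 + 5.62*h + 1.45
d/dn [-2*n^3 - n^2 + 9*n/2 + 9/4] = -6*n^2 - 2*n + 9/2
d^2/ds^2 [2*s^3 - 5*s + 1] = 12*s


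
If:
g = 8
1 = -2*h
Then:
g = 8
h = -1/2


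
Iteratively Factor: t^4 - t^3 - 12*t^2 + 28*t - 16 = (t - 2)*(t^3 + t^2 - 10*t + 8) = (t - 2)*(t - 1)*(t^2 + 2*t - 8) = (t - 2)*(t - 1)*(t + 4)*(t - 2)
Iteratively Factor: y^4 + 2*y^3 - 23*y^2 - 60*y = (y - 5)*(y^3 + 7*y^2 + 12*y) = y*(y - 5)*(y^2 + 7*y + 12) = y*(y - 5)*(y + 4)*(y + 3)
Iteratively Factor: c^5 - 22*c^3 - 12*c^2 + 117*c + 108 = (c - 4)*(c^4 + 4*c^3 - 6*c^2 - 36*c - 27) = (c - 4)*(c + 3)*(c^3 + c^2 - 9*c - 9) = (c - 4)*(c + 3)^2*(c^2 - 2*c - 3) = (c - 4)*(c + 1)*(c + 3)^2*(c - 3)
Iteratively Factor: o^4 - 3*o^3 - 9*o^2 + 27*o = (o + 3)*(o^3 - 6*o^2 + 9*o) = (o - 3)*(o + 3)*(o^2 - 3*o) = o*(o - 3)*(o + 3)*(o - 3)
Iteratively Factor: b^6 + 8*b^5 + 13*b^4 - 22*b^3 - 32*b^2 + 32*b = (b)*(b^5 + 8*b^4 + 13*b^3 - 22*b^2 - 32*b + 32) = b*(b + 4)*(b^4 + 4*b^3 - 3*b^2 - 10*b + 8) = b*(b - 1)*(b + 4)*(b^3 + 5*b^2 + 2*b - 8) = b*(b - 1)^2*(b + 4)*(b^2 + 6*b + 8) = b*(b - 1)^2*(b + 2)*(b + 4)*(b + 4)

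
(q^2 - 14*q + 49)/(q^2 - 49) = (q - 7)/(q + 7)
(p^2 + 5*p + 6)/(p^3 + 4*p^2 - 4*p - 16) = (p + 3)/(p^2 + 2*p - 8)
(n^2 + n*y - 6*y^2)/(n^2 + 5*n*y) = (n^2 + n*y - 6*y^2)/(n*(n + 5*y))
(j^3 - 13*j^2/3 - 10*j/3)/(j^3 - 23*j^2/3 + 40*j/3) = (3*j + 2)/(3*j - 8)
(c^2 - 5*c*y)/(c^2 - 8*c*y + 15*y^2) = c/(c - 3*y)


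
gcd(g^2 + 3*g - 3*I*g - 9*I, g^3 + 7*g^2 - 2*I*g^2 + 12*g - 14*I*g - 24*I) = g + 3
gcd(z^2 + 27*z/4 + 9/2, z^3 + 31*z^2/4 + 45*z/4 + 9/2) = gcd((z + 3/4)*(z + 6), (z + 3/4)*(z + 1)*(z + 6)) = z^2 + 27*z/4 + 9/2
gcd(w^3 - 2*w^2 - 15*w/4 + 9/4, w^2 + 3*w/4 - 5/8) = w - 1/2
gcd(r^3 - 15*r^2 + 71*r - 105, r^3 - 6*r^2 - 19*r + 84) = r^2 - 10*r + 21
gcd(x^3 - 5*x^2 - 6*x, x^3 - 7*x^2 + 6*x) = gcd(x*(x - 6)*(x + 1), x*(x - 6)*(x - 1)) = x^2 - 6*x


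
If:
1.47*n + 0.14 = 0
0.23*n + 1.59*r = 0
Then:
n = -0.10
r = 0.01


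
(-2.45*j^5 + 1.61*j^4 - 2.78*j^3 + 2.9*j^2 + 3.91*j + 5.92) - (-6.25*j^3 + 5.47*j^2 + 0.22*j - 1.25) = -2.45*j^5 + 1.61*j^4 + 3.47*j^3 - 2.57*j^2 + 3.69*j + 7.17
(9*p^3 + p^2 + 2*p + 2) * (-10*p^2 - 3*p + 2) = -90*p^5 - 37*p^4 - 5*p^3 - 24*p^2 - 2*p + 4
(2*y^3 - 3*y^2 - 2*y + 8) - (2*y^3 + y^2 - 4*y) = -4*y^2 + 2*y + 8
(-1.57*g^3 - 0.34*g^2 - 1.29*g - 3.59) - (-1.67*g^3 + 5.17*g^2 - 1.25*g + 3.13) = 0.0999999999999999*g^3 - 5.51*g^2 - 0.04*g - 6.72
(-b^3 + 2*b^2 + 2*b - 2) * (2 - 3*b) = 3*b^4 - 8*b^3 - 2*b^2 + 10*b - 4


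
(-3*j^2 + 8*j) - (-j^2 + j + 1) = -2*j^2 + 7*j - 1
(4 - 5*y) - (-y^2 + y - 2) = y^2 - 6*y + 6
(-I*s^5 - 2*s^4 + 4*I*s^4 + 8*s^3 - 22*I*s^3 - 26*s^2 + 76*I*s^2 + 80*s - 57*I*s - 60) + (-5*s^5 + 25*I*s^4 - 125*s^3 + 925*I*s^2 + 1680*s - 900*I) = -5*s^5 - I*s^5 - 2*s^4 + 29*I*s^4 - 117*s^3 - 22*I*s^3 - 26*s^2 + 1001*I*s^2 + 1760*s - 57*I*s - 60 - 900*I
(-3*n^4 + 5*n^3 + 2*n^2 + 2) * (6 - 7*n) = 21*n^5 - 53*n^4 + 16*n^3 + 12*n^2 - 14*n + 12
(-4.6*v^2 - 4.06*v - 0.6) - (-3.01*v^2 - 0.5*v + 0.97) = -1.59*v^2 - 3.56*v - 1.57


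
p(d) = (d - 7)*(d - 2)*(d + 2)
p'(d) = (d - 7)*(d - 2) + (d - 7)*(d + 2) + (d - 2)*(d + 2)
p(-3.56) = -91.59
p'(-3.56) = 83.86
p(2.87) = -17.50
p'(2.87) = -19.47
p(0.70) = 22.11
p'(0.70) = -12.33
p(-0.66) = 27.30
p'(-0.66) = 6.55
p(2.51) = -10.33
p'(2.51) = -20.24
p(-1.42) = 16.70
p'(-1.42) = 21.93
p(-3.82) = -114.61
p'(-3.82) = 93.26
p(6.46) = -20.38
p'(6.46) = 30.75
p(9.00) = 154.00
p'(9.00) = 113.00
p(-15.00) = -4862.00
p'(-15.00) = 881.00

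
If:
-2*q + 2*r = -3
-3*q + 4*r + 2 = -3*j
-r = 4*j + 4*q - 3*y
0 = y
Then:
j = 37/22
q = -23/22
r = -28/11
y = 0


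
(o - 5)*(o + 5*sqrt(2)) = o^2 - 5*o + 5*sqrt(2)*o - 25*sqrt(2)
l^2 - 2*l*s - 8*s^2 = (l - 4*s)*(l + 2*s)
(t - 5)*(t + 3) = t^2 - 2*t - 15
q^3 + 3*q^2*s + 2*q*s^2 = q*(q + s)*(q + 2*s)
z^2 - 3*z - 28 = (z - 7)*(z + 4)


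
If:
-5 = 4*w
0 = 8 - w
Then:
No Solution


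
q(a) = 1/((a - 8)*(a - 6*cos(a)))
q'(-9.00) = -0.00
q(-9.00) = 0.02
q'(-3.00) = 0.00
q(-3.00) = -0.03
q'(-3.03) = 0.00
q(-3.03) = -0.03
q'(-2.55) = -0.04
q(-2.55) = -0.04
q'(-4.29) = 0.16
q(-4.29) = 0.04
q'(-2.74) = -0.02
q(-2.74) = -0.03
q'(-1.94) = -9.16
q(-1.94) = -0.45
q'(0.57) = 0.03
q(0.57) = 0.03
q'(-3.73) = 0.23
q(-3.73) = -0.07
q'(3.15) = -0.00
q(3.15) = -0.02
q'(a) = (-6*sin(a) - 1)/((a - 8)*(a - 6*cos(a))^2) - 1/((a - 8)^2*(a - 6*cos(a)))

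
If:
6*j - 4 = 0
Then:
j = 2/3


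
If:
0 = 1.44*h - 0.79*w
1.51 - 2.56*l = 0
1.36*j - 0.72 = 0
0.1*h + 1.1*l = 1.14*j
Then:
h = -0.45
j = 0.53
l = 0.59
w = -0.83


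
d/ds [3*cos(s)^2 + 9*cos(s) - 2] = -3*(2*cos(s) + 3)*sin(s)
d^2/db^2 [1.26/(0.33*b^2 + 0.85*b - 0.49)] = (-0.274428*b^2 - 0.70686*b + 1.26*(0.66*b + 0.85)*(1.32*b + 1.7) + 0.407484)/(0.33*b^2 + 0.85*b - 0.49)^3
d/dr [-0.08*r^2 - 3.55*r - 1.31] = -0.16*r - 3.55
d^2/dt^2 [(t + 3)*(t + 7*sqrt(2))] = 2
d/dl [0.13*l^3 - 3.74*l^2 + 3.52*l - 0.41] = 0.39*l^2 - 7.48*l + 3.52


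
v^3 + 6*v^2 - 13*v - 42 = (v - 3)*(v + 2)*(v + 7)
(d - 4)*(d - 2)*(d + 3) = d^3 - 3*d^2 - 10*d + 24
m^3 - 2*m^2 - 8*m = m*(m - 4)*(m + 2)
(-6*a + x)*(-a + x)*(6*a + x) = 36*a^3 - 36*a^2*x - a*x^2 + x^3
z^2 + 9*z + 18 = (z + 3)*(z + 6)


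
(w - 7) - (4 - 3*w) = 4*w - 11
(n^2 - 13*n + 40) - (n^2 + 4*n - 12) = 52 - 17*n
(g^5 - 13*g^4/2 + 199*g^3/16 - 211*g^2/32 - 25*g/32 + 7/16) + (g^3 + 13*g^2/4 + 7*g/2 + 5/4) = g^5 - 13*g^4/2 + 215*g^3/16 - 107*g^2/32 + 87*g/32 + 27/16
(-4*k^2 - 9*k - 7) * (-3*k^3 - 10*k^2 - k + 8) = 12*k^5 + 67*k^4 + 115*k^3 + 47*k^2 - 65*k - 56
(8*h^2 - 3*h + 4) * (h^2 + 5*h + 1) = 8*h^4 + 37*h^3 - 3*h^2 + 17*h + 4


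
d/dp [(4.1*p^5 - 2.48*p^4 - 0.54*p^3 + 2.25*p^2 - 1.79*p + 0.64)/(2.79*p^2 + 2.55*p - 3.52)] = (34.317*p^6 + 27.9816*p^5 - 92.6386*p^4 + 32.1644*p^3 + 16.434*p^2 - 19.4112*p + 4.6688)/(7.7841*p^4 + 14.229*p^3 - 13.1391*p^2 - 17.952*p + 12.3904)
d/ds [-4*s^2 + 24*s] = 24 - 8*s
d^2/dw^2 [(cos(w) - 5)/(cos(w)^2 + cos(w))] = (2*(cos(w) - 5)*(2*cos(w) + 1)^2*sin(w)^2 - (cos(w) + 1)^2*cos(w)^3 + (cos(w) + 1)*(-10*cos(w) - 17*cos(2*w) + 4*cos(3*w) - 1)*cos(w)/2)/((cos(w) + 1)^3*cos(w)^3)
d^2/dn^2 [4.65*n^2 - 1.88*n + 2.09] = 9.30000000000000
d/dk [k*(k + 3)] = 2*k + 3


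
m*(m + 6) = m^2 + 6*m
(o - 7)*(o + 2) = o^2 - 5*o - 14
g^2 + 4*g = g*(g + 4)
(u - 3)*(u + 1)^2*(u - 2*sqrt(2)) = u^4 - 2*sqrt(2)*u^3 - u^3 - 5*u^2 + 2*sqrt(2)*u^2 - 3*u + 10*sqrt(2)*u + 6*sqrt(2)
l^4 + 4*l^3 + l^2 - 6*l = l*(l - 1)*(l + 2)*(l + 3)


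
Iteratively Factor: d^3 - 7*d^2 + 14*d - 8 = (d - 4)*(d^2 - 3*d + 2) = (d - 4)*(d - 2)*(d - 1)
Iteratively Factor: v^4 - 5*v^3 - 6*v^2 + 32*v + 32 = (v - 4)*(v^3 - v^2 - 10*v - 8) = (v - 4)*(v + 2)*(v^2 - 3*v - 4) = (v - 4)^2*(v + 2)*(v + 1)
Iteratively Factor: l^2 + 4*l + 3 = (l + 1)*(l + 3)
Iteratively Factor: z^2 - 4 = (z - 2)*(z + 2)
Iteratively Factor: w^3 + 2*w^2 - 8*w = (w - 2)*(w^2 + 4*w) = (w - 2)*(w + 4)*(w)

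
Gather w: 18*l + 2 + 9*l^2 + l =9*l^2 + 19*l + 2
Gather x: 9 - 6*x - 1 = 8 - 6*x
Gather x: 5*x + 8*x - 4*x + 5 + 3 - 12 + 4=9*x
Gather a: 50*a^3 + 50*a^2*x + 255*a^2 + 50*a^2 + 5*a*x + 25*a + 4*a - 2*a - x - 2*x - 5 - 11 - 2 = 50*a^3 + a^2*(50*x + 305) + a*(5*x + 27) - 3*x - 18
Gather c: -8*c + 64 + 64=128 - 8*c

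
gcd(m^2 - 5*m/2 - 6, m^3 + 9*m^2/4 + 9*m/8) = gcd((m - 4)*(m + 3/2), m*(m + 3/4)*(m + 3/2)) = m + 3/2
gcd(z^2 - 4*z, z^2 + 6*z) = z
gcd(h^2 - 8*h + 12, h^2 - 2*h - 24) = h - 6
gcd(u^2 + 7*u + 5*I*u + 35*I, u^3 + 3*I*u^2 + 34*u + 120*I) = u + 5*I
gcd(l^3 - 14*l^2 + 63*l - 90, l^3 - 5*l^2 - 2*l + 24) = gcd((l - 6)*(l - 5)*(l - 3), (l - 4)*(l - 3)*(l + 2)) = l - 3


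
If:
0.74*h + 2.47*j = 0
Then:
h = -3.33783783783784*j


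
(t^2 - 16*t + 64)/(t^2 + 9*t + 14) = (t^2 - 16*t + 64)/(t^2 + 9*t + 14)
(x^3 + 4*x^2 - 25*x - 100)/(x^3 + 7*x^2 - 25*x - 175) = (x + 4)/(x + 7)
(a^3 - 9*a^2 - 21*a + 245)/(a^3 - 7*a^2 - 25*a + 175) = (a - 7)/(a - 5)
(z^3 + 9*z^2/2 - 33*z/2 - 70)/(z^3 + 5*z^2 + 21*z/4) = 2*(z^2 + z - 20)/(z*(2*z + 3))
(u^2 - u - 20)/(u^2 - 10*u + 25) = (u + 4)/(u - 5)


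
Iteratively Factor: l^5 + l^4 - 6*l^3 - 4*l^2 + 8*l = (l - 2)*(l^4 + 3*l^3 - 4*l) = (l - 2)*(l - 1)*(l^3 + 4*l^2 + 4*l) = l*(l - 2)*(l - 1)*(l^2 + 4*l + 4) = l*(l - 2)*(l - 1)*(l + 2)*(l + 2)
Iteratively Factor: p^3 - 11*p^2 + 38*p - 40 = (p - 2)*(p^2 - 9*p + 20) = (p - 4)*(p - 2)*(p - 5)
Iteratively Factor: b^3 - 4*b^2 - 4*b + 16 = (b - 2)*(b^2 - 2*b - 8) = (b - 2)*(b + 2)*(b - 4)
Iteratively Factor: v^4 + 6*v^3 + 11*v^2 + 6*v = (v + 2)*(v^3 + 4*v^2 + 3*v) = (v + 2)*(v + 3)*(v^2 + v) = (v + 1)*(v + 2)*(v + 3)*(v)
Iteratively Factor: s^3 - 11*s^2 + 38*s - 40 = (s - 5)*(s^2 - 6*s + 8) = (s - 5)*(s - 2)*(s - 4)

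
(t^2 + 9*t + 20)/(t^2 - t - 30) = (t + 4)/(t - 6)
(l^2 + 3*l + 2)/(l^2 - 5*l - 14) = (l + 1)/(l - 7)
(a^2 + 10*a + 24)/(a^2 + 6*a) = (a + 4)/a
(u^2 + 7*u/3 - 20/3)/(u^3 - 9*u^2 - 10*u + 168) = (u - 5/3)/(u^2 - 13*u + 42)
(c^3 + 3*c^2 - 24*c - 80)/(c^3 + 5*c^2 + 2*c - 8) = (c^2 - c - 20)/(c^2 + c - 2)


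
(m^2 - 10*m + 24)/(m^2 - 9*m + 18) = (m - 4)/(m - 3)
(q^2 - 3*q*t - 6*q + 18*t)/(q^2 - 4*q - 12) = (q - 3*t)/(q + 2)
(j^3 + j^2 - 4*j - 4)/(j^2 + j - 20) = (j^3 + j^2 - 4*j - 4)/(j^2 + j - 20)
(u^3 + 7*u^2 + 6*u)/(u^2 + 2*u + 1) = u*(u + 6)/(u + 1)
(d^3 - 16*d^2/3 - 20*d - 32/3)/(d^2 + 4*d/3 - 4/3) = (3*d^2 - 22*d - 16)/(3*d - 2)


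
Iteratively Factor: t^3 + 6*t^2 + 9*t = (t + 3)*(t^2 + 3*t) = (t + 3)^2*(t)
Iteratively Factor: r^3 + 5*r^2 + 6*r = (r + 3)*(r^2 + 2*r) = r*(r + 3)*(r + 2)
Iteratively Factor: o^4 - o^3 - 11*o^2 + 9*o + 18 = (o - 2)*(o^3 + o^2 - 9*o - 9) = (o - 3)*(o - 2)*(o^2 + 4*o + 3) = (o - 3)*(o - 2)*(o + 3)*(o + 1)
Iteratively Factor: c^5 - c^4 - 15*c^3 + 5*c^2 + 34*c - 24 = (c - 1)*(c^4 - 15*c^2 - 10*c + 24) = (c - 1)*(c + 2)*(c^3 - 2*c^2 - 11*c + 12) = (c - 4)*(c - 1)*(c + 2)*(c^2 + 2*c - 3) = (c - 4)*(c - 1)*(c + 2)*(c + 3)*(c - 1)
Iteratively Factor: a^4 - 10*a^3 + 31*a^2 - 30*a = (a)*(a^3 - 10*a^2 + 31*a - 30) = a*(a - 3)*(a^2 - 7*a + 10) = a*(a - 5)*(a - 3)*(a - 2)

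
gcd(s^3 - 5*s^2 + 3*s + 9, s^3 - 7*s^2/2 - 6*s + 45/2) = s^2 - 6*s + 9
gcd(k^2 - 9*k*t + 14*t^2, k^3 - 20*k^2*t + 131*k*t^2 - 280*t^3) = -k + 7*t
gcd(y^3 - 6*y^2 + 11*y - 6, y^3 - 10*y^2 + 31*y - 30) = y^2 - 5*y + 6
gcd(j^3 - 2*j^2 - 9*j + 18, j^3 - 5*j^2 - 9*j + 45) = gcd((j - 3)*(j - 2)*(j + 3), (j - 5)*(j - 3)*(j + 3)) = j^2 - 9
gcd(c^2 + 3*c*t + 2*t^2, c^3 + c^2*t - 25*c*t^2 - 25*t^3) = c + t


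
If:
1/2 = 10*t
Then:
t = 1/20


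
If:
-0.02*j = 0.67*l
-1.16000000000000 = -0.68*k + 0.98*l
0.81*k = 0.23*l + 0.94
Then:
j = 15.79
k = 1.03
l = -0.47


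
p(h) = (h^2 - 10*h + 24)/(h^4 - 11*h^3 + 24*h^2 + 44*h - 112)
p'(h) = (2*h - 10)/(h^4 - 11*h^3 + 24*h^2 + 44*h - 112) + (h^2 - 10*h + 24)*(-4*h^3 + 33*h^2 - 48*h - 44)/(h^4 - 11*h^3 + 24*h^2 + 44*h - 112)^2 = (-2*h^3 + 25*h^2 - 84*h + 4)/(h^6 - 14*h^5 + 41*h^4 + 112*h^3 - 376*h^2 - 224*h + 784)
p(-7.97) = 0.02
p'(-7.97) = 0.00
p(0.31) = -0.22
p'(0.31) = -0.03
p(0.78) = -0.25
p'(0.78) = -0.11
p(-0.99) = -0.29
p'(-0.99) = 0.20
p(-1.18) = -0.34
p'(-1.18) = 0.31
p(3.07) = 0.14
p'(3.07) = -0.17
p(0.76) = -0.25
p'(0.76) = -0.10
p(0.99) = -0.28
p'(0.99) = -0.17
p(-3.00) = 0.18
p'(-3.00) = 0.21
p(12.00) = 0.01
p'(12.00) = 0.00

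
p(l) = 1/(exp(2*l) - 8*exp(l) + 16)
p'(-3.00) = 0.00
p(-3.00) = 0.06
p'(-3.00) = 0.00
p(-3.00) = 0.06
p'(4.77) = -0.00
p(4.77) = 0.00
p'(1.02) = 3.00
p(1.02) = 0.66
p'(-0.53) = 0.03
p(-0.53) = 0.09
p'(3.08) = -0.01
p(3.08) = 0.00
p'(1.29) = 146.73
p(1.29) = 7.42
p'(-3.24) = 0.00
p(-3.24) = 0.06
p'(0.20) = 0.11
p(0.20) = 0.13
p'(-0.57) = 0.03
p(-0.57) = 0.08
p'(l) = (-2*exp(2*l) + 8*exp(l))/(exp(2*l) - 8*exp(l) + 16)^2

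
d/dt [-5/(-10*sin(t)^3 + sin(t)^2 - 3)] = 10*(1 - 15*sin(t))*sin(t)*cos(t)/(10*sin(t)^3 - sin(t)^2 + 3)^2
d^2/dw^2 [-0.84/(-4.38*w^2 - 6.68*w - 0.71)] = (-32.229792*w^2 - 49.154112*w + 0.84*(8.76*w + 6.68)*(17.52*w + 13.36) - 5.224464)/(4.38*w^2 + 6.68*w + 0.71)^3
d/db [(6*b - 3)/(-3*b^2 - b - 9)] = 3*(6*b^2 - 6*b - 19)/(9*b^4 + 6*b^3 + 55*b^2 + 18*b + 81)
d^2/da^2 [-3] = 0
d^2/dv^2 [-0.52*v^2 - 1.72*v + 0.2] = -1.04000000000000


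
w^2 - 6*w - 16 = (w - 8)*(w + 2)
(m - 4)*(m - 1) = m^2 - 5*m + 4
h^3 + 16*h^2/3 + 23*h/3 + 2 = (h + 1/3)*(h + 2)*(h + 3)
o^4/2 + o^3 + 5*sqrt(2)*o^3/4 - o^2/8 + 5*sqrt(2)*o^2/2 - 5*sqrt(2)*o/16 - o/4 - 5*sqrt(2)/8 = (o/2 + 1)*(o - 1/2)*(o + 1/2)*(o + 5*sqrt(2)/2)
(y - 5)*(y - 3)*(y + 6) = y^3 - 2*y^2 - 33*y + 90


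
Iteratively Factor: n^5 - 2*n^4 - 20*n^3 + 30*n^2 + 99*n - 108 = (n - 1)*(n^4 - n^3 - 21*n^2 + 9*n + 108) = (n - 3)*(n - 1)*(n^3 + 2*n^2 - 15*n - 36) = (n - 3)*(n - 1)*(n + 3)*(n^2 - n - 12) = (n - 3)*(n - 1)*(n + 3)^2*(n - 4)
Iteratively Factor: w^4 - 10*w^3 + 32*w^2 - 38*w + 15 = (w - 5)*(w^3 - 5*w^2 + 7*w - 3) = (w - 5)*(w - 1)*(w^2 - 4*w + 3) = (w - 5)*(w - 3)*(w - 1)*(w - 1)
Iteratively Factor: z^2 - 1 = (z + 1)*(z - 1)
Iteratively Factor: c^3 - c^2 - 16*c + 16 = (c + 4)*(c^2 - 5*c + 4) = (c - 1)*(c + 4)*(c - 4)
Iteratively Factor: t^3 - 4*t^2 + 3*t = (t)*(t^2 - 4*t + 3) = t*(t - 3)*(t - 1)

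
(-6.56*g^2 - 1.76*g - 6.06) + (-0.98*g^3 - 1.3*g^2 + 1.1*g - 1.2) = -0.98*g^3 - 7.86*g^2 - 0.66*g - 7.26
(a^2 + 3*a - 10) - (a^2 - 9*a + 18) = 12*a - 28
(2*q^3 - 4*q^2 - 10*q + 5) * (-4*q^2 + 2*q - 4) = -8*q^5 + 20*q^4 + 24*q^3 - 24*q^2 + 50*q - 20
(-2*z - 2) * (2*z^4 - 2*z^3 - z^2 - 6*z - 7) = -4*z^5 + 6*z^3 + 14*z^2 + 26*z + 14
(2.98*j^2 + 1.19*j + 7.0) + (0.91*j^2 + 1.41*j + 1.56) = 3.89*j^2 + 2.6*j + 8.56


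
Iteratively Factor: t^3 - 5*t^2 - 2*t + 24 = (t - 4)*(t^2 - t - 6) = (t - 4)*(t + 2)*(t - 3)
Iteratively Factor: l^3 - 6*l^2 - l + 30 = (l - 5)*(l^2 - l - 6) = (l - 5)*(l + 2)*(l - 3)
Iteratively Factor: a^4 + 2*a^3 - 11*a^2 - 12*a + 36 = (a - 2)*(a^3 + 4*a^2 - 3*a - 18) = (a - 2)^2*(a^2 + 6*a + 9) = (a - 2)^2*(a + 3)*(a + 3)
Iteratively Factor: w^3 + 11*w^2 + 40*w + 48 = (w + 4)*(w^2 + 7*w + 12) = (w + 4)^2*(w + 3)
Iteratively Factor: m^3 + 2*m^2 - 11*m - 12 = (m - 3)*(m^2 + 5*m + 4) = (m - 3)*(m + 1)*(m + 4)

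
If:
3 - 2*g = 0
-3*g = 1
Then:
No Solution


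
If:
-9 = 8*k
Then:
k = -9/8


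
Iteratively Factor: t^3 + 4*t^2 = (t)*(t^2 + 4*t) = t^2*(t + 4)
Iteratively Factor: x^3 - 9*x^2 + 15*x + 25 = (x - 5)*(x^2 - 4*x - 5) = (x - 5)^2*(x + 1)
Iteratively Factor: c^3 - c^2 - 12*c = (c + 3)*(c^2 - 4*c) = c*(c + 3)*(c - 4)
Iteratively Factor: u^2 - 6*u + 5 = (u - 5)*(u - 1)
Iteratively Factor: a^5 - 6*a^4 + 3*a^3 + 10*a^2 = (a - 5)*(a^4 - a^3 - 2*a^2) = (a - 5)*(a - 2)*(a^3 + a^2) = a*(a - 5)*(a - 2)*(a^2 + a) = a*(a - 5)*(a - 2)*(a + 1)*(a)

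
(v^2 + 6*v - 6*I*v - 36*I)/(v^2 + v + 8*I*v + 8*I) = (v^2 + 6*v*(1 - I) - 36*I)/(v^2 + v*(1 + 8*I) + 8*I)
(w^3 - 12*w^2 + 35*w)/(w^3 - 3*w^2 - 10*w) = (w - 7)/(w + 2)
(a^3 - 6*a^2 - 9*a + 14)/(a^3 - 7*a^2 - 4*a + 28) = (a - 1)/(a - 2)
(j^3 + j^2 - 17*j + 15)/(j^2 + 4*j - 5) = j - 3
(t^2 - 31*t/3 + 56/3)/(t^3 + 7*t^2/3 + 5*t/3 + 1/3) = (3*t^2 - 31*t + 56)/(3*t^3 + 7*t^2 + 5*t + 1)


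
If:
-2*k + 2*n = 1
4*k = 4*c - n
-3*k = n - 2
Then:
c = 19/32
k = 3/8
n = 7/8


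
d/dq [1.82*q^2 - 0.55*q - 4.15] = 3.64*q - 0.55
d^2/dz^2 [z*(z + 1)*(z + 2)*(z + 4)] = 12*z^2 + 42*z + 28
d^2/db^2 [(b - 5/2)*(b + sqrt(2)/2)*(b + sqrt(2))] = 6*b - 5 + 3*sqrt(2)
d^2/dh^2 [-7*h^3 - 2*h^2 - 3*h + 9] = -42*h - 4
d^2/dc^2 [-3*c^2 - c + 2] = -6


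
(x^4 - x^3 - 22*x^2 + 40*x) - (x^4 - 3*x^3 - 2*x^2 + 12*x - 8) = 2*x^3 - 20*x^2 + 28*x + 8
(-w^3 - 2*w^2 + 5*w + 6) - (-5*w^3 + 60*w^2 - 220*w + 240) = 4*w^3 - 62*w^2 + 225*w - 234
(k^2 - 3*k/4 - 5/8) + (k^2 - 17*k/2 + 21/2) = 2*k^2 - 37*k/4 + 79/8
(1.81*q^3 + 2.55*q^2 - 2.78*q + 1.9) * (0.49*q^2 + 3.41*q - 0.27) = 0.8869*q^5 + 7.4216*q^4 + 6.8446*q^3 - 9.2373*q^2 + 7.2296*q - 0.513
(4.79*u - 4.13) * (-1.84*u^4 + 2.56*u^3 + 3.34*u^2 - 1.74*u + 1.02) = -8.8136*u^5 + 19.8616*u^4 + 5.4258*u^3 - 22.1288*u^2 + 12.072*u - 4.2126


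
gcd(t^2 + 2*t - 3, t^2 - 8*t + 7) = t - 1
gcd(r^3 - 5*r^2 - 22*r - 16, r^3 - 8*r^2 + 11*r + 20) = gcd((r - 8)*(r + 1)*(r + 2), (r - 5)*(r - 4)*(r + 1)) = r + 1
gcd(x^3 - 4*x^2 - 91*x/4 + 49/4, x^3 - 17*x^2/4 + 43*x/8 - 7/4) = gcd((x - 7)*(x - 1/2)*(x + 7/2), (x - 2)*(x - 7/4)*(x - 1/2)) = x - 1/2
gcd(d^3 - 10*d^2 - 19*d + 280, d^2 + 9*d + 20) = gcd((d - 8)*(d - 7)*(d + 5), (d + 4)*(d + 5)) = d + 5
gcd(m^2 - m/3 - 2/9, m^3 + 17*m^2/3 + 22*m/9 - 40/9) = m - 2/3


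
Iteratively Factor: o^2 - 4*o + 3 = (o - 1)*(o - 3)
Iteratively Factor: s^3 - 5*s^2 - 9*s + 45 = (s - 5)*(s^2 - 9) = (s - 5)*(s - 3)*(s + 3)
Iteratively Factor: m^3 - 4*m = (m)*(m^2 - 4) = m*(m - 2)*(m + 2)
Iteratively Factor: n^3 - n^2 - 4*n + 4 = (n - 1)*(n^2 - 4) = (n - 2)*(n - 1)*(n + 2)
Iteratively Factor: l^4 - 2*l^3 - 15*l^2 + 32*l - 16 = (l + 4)*(l^3 - 6*l^2 + 9*l - 4) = (l - 4)*(l + 4)*(l^2 - 2*l + 1) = (l - 4)*(l - 1)*(l + 4)*(l - 1)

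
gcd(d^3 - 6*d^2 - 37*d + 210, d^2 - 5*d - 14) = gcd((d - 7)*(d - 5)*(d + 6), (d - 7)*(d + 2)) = d - 7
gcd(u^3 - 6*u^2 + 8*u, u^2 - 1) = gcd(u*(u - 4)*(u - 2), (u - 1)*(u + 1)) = 1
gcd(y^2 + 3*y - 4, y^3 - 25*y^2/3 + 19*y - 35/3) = y - 1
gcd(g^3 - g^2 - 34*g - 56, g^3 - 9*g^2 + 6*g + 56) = g^2 - 5*g - 14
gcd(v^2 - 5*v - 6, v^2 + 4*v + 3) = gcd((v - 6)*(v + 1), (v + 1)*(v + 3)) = v + 1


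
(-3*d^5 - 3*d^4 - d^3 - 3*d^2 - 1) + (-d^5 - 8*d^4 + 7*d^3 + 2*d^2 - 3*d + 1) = -4*d^5 - 11*d^4 + 6*d^3 - d^2 - 3*d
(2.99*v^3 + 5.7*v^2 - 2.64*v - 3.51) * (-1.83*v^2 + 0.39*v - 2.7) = -5.4717*v^5 - 9.2649*v^4 - 1.0188*v^3 - 9.9963*v^2 + 5.7591*v + 9.477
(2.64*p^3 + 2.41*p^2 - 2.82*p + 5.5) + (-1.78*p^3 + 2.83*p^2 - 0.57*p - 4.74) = 0.86*p^3 + 5.24*p^2 - 3.39*p + 0.76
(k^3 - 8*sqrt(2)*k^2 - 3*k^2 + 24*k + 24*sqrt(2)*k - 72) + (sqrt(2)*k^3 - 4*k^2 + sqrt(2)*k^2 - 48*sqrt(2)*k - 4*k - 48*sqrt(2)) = k^3 + sqrt(2)*k^3 - 7*sqrt(2)*k^2 - 7*k^2 - 24*sqrt(2)*k + 20*k - 72 - 48*sqrt(2)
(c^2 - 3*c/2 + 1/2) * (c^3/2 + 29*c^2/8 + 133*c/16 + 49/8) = c^5/2 + 23*c^4/8 + 25*c^3/8 - 145*c^2/32 - 161*c/32 + 49/16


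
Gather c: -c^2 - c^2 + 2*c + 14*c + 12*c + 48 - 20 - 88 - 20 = -2*c^2 + 28*c - 80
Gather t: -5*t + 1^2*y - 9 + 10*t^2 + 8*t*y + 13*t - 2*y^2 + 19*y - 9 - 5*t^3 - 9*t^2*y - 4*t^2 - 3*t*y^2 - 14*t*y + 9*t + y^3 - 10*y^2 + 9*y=-5*t^3 + t^2*(6 - 9*y) + t*(-3*y^2 - 6*y + 17) + y^3 - 12*y^2 + 29*y - 18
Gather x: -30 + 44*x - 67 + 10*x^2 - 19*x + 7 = 10*x^2 + 25*x - 90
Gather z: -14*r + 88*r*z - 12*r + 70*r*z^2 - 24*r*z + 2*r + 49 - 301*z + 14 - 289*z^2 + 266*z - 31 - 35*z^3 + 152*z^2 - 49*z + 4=-24*r - 35*z^3 + z^2*(70*r - 137) + z*(64*r - 84) + 36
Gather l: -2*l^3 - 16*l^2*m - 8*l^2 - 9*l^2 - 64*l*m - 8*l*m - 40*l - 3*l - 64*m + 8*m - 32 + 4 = -2*l^3 + l^2*(-16*m - 17) + l*(-72*m - 43) - 56*m - 28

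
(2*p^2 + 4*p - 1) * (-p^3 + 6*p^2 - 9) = -2*p^5 + 8*p^4 + 25*p^3 - 24*p^2 - 36*p + 9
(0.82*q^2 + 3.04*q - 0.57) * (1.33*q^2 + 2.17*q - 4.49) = 1.0906*q^4 + 5.8226*q^3 + 2.1569*q^2 - 14.8865*q + 2.5593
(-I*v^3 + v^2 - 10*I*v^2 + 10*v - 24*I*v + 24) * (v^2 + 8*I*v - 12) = -I*v^5 + 9*v^4 - 10*I*v^4 + 90*v^3 - 4*I*v^3 + 204*v^2 + 200*I*v^2 - 120*v + 480*I*v - 288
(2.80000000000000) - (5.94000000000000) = -3.14000000000000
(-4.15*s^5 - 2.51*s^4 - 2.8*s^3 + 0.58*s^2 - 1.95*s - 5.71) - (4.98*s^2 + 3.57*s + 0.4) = -4.15*s^5 - 2.51*s^4 - 2.8*s^3 - 4.4*s^2 - 5.52*s - 6.11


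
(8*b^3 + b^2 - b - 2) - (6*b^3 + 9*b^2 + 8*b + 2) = 2*b^3 - 8*b^2 - 9*b - 4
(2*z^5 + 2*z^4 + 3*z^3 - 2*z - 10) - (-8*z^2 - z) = 2*z^5 + 2*z^4 + 3*z^3 + 8*z^2 - z - 10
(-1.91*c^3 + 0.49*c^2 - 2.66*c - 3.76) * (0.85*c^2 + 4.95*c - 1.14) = -1.6235*c^5 - 9.038*c^4 + 2.3419*c^3 - 16.9216*c^2 - 15.5796*c + 4.2864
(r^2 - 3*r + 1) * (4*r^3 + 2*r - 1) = 4*r^5 - 12*r^4 + 6*r^3 - 7*r^2 + 5*r - 1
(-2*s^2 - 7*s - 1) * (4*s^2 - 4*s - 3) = -8*s^4 - 20*s^3 + 30*s^2 + 25*s + 3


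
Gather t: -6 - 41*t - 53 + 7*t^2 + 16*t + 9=7*t^2 - 25*t - 50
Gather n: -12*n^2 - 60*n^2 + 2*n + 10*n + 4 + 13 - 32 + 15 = -72*n^2 + 12*n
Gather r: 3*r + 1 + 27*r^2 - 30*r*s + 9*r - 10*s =27*r^2 + r*(12 - 30*s) - 10*s + 1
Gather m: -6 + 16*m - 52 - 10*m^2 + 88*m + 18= -10*m^2 + 104*m - 40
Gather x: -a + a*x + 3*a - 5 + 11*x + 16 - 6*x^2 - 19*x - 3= 2*a - 6*x^2 + x*(a - 8) + 8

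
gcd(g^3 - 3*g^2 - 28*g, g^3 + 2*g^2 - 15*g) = g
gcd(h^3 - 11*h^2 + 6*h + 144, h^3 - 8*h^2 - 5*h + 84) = h + 3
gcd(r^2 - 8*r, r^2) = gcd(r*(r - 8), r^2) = r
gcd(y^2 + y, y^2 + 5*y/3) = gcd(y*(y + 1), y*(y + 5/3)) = y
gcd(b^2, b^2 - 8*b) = b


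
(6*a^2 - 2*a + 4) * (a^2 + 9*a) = 6*a^4 + 52*a^3 - 14*a^2 + 36*a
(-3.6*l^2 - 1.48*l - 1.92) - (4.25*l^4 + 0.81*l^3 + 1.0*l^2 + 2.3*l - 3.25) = -4.25*l^4 - 0.81*l^3 - 4.6*l^2 - 3.78*l + 1.33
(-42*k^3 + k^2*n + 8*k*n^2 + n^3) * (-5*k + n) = 210*k^4 - 47*k^3*n - 39*k^2*n^2 + 3*k*n^3 + n^4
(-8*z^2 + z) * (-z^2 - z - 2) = 8*z^4 + 7*z^3 + 15*z^2 - 2*z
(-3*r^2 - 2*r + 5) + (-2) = -3*r^2 - 2*r + 3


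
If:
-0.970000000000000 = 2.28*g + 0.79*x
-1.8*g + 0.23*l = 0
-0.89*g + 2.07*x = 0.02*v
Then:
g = -0.346491228070175*x - 0.425438596491228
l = -2.7116704805492*x - 3.32951945080092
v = 118.918859649123*x + 18.9320175438597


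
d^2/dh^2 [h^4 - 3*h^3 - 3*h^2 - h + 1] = 12*h^2 - 18*h - 6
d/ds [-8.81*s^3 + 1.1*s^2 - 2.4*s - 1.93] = -26.43*s^2 + 2.2*s - 2.4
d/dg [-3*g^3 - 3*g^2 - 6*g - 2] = -9*g^2 - 6*g - 6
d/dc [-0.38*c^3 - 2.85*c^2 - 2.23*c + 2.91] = -1.14*c^2 - 5.7*c - 2.23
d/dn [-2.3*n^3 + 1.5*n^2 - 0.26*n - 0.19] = -6.9*n^2 + 3.0*n - 0.26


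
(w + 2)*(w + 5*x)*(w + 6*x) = w^3 + 11*w^2*x + 2*w^2 + 30*w*x^2 + 22*w*x + 60*x^2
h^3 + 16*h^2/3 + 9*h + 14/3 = (h + 1)*(h + 2)*(h + 7/3)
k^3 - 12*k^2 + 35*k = k*(k - 7)*(k - 5)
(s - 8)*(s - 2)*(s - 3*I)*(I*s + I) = I*s^4 + 3*s^3 - 9*I*s^3 - 27*s^2 + 6*I*s^2 + 18*s + 16*I*s + 48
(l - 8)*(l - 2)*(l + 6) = l^3 - 4*l^2 - 44*l + 96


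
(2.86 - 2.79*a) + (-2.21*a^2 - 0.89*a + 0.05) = -2.21*a^2 - 3.68*a + 2.91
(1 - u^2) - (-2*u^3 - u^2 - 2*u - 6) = 2*u^3 + 2*u + 7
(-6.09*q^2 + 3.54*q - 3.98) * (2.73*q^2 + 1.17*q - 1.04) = -16.6257*q^4 + 2.5389*q^3 - 0.389999999999999*q^2 - 8.3382*q + 4.1392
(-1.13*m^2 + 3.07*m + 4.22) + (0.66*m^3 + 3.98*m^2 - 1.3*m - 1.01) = 0.66*m^3 + 2.85*m^2 + 1.77*m + 3.21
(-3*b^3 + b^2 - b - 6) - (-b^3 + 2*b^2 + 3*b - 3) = -2*b^3 - b^2 - 4*b - 3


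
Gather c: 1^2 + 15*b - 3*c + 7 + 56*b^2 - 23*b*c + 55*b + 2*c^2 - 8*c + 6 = 56*b^2 + 70*b + 2*c^2 + c*(-23*b - 11) + 14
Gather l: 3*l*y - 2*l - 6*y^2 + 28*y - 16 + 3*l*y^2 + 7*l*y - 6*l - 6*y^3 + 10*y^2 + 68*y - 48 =l*(3*y^2 + 10*y - 8) - 6*y^3 + 4*y^2 + 96*y - 64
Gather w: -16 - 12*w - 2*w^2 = -2*w^2 - 12*w - 16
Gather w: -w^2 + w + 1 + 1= -w^2 + w + 2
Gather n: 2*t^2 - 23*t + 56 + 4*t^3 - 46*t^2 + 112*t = 4*t^3 - 44*t^2 + 89*t + 56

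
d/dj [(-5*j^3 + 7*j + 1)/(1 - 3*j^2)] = (15*j^4 + 6*j^2 + 6*j + 7)/(9*j^4 - 6*j^2 + 1)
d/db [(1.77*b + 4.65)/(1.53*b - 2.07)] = (22.311288 - 16.490952*b)/(1.53*b - 2.07)^3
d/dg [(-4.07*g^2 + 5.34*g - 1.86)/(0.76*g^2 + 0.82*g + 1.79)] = (-7.3958*g^2 - 11.7434*g + 11.0838)/(0.5776*g^4 + 1.2464*g^3 + 3.3932*g^2 + 2.9356*g + 3.2041)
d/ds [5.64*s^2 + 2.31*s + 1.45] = 11.28*s + 2.31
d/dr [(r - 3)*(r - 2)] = 2*r - 5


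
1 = 1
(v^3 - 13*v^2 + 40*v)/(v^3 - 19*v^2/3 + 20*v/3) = 3*(v - 8)/(3*v - 4)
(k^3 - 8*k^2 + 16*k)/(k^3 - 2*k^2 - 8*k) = (k - 4)/(k + 2)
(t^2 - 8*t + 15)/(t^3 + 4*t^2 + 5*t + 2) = (t^2 - 8*t + 15)/(t^3 + 4*t^2 + 5*t + 2)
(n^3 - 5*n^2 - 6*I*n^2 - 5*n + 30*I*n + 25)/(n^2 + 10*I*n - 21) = (n^3 + n^2*(-5 - 6*I) + n*(-5 + 30*I) + 25)/(n^2 + 10*I*n - 21)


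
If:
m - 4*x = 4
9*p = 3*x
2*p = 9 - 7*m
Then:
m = 58/43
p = -19/86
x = -57/86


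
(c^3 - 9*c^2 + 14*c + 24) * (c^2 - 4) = c^5 - 9*c^4 + 10*c^3 + 60*c^2 - 56*c - 96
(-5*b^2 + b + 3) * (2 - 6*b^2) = 30*b^4 - 6*b^3 - 28*b^2 + 2*b + 6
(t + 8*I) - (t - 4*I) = 12*I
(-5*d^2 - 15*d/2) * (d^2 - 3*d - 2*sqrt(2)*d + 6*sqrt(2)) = -5*d^4 + 15*d^3/2 + 10*sqrt(2)*d^3 - 15*sqrt(2)*d^2 + 45*d^2/2 - 45*sqrt(2)*d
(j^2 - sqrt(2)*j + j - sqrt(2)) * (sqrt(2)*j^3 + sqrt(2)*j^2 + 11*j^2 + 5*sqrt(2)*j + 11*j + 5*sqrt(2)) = sqrt(2)*j^5 + 2*sqrt(2)*j^4 + 9*j^4 - 5*sqrt(2)*j^3 + 18*j^3 - 12*sqrt(2)*j^2 - j^2 - 20*j - 6*sqrt(2)*j - 10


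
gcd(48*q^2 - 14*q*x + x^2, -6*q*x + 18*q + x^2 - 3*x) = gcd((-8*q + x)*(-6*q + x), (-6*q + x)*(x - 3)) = -6*q + x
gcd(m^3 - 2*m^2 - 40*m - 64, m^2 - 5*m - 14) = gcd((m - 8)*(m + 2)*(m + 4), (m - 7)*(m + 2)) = m + 2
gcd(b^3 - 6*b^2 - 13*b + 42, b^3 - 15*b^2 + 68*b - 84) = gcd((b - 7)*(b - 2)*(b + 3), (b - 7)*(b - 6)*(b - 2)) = b^2 - 9*b + 14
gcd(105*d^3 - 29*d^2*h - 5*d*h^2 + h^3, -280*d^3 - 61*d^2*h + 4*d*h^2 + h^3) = 5*d + h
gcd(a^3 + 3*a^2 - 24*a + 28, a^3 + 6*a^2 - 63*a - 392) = a + 7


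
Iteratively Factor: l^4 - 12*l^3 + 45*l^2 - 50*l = (l - 2)*(l^3 - 10*l^2 + 25*l) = (l - 5)*(l - 2)*(l^2 - 5*l) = (l - 5)^2*(l - 2)*(l)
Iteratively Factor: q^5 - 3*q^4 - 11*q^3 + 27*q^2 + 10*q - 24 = (q - 4)*(q^4 + q^3 - 7*q^2 - q + 6) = (q - 4)*(q - 2)*(q^3 + 3*q^2 - q - 3) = (q - 4)*(q - 2)*(q - 1)*(q^2 + 4*q + 3) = (q - 4)*(q - 2)*(q - 1)*(q + 3)*(q + 1)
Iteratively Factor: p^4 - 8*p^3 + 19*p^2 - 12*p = (p - 3)*(p^3 - 5*p^2 + 4*p) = p*(p - 3)*(p^2 - 5*p + 4) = p*(p - 4)*(p - 3)*(p - 1)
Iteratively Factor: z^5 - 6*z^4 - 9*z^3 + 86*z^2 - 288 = (z - 4)*(z^4 - 2*z^3 - 17*z^2 + 18*z + 72) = (z - 4)*(z + 2)*(z^3 - 4*z^2 - 9*z + 36) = (z - 4)*(z + 2)*(z + 3)*(z^2 - 7*z + 12) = (z - 4)^2*(z + 2)*(z + 3)*(z - 3)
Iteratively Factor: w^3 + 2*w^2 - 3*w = (w)*(w^2 + 2*w - 3) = w*(w + 3)*(w - 1)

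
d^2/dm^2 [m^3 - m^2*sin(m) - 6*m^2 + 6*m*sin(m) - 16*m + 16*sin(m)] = m^2*sin(m) - 6*m*sin(m) - 4*m*cos(m) + 6*m - 18*sin(m) + 12*cos(m) - 12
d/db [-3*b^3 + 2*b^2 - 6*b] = -9*b^2 + 4*b - 6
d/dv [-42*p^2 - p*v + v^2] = -p + 2*v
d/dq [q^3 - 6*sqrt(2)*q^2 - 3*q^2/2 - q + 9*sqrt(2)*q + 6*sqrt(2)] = 3*q^2 - 12*sqrt(2)*q - 3*q - 1 + 9*sqrt(2)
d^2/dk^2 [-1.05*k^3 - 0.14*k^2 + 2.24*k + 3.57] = -6.3*k - 0.28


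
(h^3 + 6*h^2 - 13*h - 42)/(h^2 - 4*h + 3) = (h^2 + 9*h + 14)/(h - 1)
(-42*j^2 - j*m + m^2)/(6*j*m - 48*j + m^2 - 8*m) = (-7*j + m)/(m - 8)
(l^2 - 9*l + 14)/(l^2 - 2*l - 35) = (l - 2)/(l + 5)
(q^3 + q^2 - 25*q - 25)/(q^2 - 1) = (q^2 - 25)/(q - 1)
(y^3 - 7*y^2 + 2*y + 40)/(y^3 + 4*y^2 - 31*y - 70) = (y - 4)/(y + 7)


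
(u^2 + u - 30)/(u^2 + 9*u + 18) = (u - 5)/(u + 3)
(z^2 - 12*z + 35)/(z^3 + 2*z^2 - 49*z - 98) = (z - 5)/(z^2 + 9*z + 14)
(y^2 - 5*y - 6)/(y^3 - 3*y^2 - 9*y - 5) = (y - 6)/(y^2 - 4*y - 5)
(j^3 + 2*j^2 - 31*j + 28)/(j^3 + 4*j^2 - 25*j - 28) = (j - 1)/(j + 1)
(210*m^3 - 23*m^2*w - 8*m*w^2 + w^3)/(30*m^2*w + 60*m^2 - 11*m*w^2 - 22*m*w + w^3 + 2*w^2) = (-35*m^2 - 2*m*w + w^2)/(-5*m*w - 10*m + w^2 + 2*w)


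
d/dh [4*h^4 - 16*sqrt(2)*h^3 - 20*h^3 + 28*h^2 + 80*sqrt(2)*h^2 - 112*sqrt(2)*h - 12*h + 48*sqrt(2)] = 16*h^3 - 48*sqrt(2)*h^2 - 60*h^2 + 56*h + 160*sqrt(2)*h - 112*sqrt(2) - 12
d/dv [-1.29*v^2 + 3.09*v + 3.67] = 3.09 - 2.58*v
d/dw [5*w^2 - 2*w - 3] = 10*w - 2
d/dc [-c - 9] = -1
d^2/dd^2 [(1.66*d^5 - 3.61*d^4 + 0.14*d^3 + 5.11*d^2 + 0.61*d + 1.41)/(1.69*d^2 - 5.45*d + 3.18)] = (28.446756*d^7 - 265.251922*d^6 + 951.754326*d^5 - 1622.845122*d^4 + 1441.197916*d^3 - 593.237574*d^2 - 89.0959860000001*d + 193.098354)/(4.826809*d^6 - 46.697235*d^5 + 177.838869*d^4 - 337.614965*d^3 + 334.631718*d^2 - 165.33774*d + 32.157432)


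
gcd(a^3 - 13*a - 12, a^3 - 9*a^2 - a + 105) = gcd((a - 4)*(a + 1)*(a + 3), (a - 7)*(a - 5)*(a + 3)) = a + 3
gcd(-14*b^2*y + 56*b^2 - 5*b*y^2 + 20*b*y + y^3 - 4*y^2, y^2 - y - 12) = y - 4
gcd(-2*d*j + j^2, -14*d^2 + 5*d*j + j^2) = 2*d - j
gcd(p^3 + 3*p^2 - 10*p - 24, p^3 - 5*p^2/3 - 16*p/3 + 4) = p^2 - p - 6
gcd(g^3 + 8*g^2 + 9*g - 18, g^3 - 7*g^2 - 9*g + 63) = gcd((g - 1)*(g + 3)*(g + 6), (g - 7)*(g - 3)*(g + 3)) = g + 3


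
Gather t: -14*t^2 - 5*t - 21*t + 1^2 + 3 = -14*t^2 - 26*t + 4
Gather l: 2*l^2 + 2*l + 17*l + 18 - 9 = 2*l^2 + 19*l + 9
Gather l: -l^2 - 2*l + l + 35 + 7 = -l^2 - l + 42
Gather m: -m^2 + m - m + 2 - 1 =1 - m^2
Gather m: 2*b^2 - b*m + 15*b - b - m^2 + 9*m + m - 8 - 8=2*b^2 + 14*b - m^2 + m*(10 - b) - 16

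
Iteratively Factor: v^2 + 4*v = (v)*(v + 4)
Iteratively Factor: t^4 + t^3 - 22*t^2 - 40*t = (t + 4)*(t^3 - 3*t^2 - 10*t) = (t + 2)*(t + 4)*(t^2 - 5*t) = (t - 5)*(t + 2)*(t + 4)*(t)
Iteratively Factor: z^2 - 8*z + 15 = (z - 5)*(z - 3)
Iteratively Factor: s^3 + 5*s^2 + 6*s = (s + 2)*(s^2 + 3*s) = s*(s + 2)*(s + 3)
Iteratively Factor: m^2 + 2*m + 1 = (m + 1)*(m + 1)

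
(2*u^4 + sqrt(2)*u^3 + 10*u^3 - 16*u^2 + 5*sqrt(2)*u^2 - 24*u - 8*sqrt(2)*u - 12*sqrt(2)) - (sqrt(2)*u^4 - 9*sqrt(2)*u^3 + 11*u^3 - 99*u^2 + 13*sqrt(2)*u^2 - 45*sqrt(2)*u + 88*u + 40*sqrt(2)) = -sqrt(2)*u^4 + 2*u^4 - u^3 + 10*sqrt(2)*u^3 - 8*sqrt(2)*u^2 + 83*u^2 - 112*u + 37*sqrt(2)*u - 52*sqrt(2)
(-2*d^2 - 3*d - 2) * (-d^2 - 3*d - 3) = 2*d^4 + 9*d^3 + 17*d^2 + 15*d + 6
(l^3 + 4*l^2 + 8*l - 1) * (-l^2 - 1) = -l^5 - 4*l^4 - 9*l^3 - 3*l^2 - 8*l + 1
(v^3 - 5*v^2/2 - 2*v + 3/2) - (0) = v^3 - 5*v^2/2 - 2*v + 3/2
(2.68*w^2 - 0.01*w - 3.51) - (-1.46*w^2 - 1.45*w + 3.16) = 4.14*w^2 + 1.44*w - 6.67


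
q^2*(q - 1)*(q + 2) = q^4 + q^3 - 2*q^2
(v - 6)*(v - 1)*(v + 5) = v^3 - 2*v^2 - 29*v + 30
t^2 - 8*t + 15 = (t - 5)*(t - 3)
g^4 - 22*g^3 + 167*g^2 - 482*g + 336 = (g - 8)*(g - 7)*(g - 6)*(g - 1)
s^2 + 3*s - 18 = (s - 3)*(s + 6)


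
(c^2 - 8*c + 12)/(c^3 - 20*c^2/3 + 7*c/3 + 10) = 3*(c - 2)/(3*c^2 - 2*c - 5)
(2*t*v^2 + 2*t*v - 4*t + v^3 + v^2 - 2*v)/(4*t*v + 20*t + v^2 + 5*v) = (2*t*v^2 + 2*t*v - 4*t + v^3 + v^2 - 2*v)/(4*t*v + 20*t + v^2 + 5*v)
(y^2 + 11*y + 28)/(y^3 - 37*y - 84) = (y + 7)/(y^2 - 4*y - 21)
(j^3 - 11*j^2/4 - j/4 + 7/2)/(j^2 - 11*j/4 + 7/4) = (j^2 - j - 2)/(j - 1)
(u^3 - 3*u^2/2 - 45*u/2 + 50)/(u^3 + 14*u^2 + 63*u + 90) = (u^2 - 13*u/2 + 10)/(u^2 + 9*u + 18)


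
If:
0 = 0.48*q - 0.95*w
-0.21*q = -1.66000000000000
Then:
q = 7.90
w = 3.99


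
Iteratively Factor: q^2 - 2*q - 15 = (q + 3)*(q - 5)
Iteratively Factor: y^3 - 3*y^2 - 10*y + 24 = (y - 2)*(y^2 - y - 12) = (y - 4)*(y - 2)*(y + 3)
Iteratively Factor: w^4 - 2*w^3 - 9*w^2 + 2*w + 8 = (w + 2)*(w^3 - 4*w^2 - w + 4) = (w + 1)*(w + 2)*(w^2 - 5*w + 4) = (w - 4)*(w + 1)*(w + 2)*(w - 1)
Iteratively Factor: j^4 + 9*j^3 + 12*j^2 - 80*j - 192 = (j + 4)*(j^3 + 5*j^2 - 8*j - 48) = (j + 4)^2*(j^2 + j - 12) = (j - 3)*(j + 4)^2*(j + 4)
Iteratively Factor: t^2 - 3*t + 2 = (t - 2)*(t - 1)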